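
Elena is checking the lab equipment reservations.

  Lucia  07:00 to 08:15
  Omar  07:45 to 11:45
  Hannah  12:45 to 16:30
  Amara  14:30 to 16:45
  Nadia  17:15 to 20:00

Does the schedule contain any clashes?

Two intervals overlap when each starts before the other ends.
Sorted by start: Lucia, Omar, Hannah, Amara, Nadia.
Omar starts before Lucia ends → Lucia and Omar overlap.
That's a conflict, so the schedule is not conflict-free.

Yes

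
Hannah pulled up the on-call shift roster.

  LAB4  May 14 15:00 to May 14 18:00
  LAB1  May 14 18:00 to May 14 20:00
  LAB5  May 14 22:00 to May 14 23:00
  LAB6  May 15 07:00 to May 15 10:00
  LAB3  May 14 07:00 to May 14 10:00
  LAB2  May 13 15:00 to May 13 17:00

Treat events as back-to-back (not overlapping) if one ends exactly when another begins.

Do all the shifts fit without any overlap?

Sorted by start: LAB2, LAB3, LAB4, LAB1, LAB5, LAB6.
LAB3 starts after LAB2 ends; LAB2 is clear from here.
LAB4 starts after LAB3 ends; LAB3 is clear from here.
LAB1 starts exactly when LAB4 ends (back-to-back, no overlap); LAB4 is clear from here.
LAB5 starts after LAB1 ends; LAB1 is clear from here.
LAB6 starts after LAB5 ends.
Every pair is clear; the schedule has no overlaps.

Yes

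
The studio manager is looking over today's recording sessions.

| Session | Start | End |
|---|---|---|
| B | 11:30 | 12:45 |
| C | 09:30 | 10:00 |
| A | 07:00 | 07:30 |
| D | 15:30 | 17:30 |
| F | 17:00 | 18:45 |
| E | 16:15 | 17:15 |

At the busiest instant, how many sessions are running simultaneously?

3

Walk through starts and ends in time order (an end at T is processed before a start at T):
07:00 start A → 1
07:30 end A → 0
09:30 start C → 1
10:00 end C → 0
11:30 start B → 1
12:45 end B → 0
15:30 start D → 1
16:15 start E → 2
17:00 start F → 3
17:15 end E → 2
17:30 end D → 1
18:45 end F → 0
Peak is 3, at 17:00 (D, E, F).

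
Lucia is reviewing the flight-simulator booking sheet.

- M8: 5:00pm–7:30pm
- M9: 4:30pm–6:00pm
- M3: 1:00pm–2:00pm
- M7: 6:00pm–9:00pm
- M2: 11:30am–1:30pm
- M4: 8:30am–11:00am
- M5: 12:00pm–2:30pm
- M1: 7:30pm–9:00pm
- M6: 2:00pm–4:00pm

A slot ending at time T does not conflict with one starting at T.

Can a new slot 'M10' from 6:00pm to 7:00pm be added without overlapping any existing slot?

M4: ends 11:00am at or before M10 starts 6:00pm → clear.
M2: ends 1:30pm at or before M10 starts 6:00pm → clear.
M5: ends 2:30pm at or before M10 starts 6:00pm → clear.
M3: ends 2:00pm at or before M10 starts 6:00pm → clear.
M6: ends 4:00pm at or before M10 starts 6:00pm → clear.
M9: ends 6:00pm at or before M10 starts 6:00pm → clear.
M8: starts 5:00pm before M10 ends 7:00pm, and ends 7:30pm after M10 starts 6:00pm → overlap.
M7: starts 6:00pm before M10 ends 7:00pm, and ends 9:00pm after M10 starts 6:00pm → overlap.
M1: starts 7:30pm at or after M10 ends 7:00pm → clear.
M10 overlaps M7, M8.

No — it overlaps M7, M8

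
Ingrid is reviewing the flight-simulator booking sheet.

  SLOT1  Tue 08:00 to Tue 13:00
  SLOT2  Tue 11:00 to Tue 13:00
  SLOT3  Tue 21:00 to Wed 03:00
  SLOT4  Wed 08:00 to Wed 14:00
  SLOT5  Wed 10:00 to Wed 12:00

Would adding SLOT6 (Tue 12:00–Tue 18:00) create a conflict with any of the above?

Yes — it overlaps SLOT1, SLOT2

SLOT1: starts Tue 08:00 before SLOT6 ends Tue 18:00, and ends Tue 13:00 after SLOT6 starts Tue 12:00 → overlap.
SLOT2: starts Tue 11:00 before SLOT6 ends Tue 18:00, and ends Tue 13:00 after SLOT6 starts Tue 12:00 → overlap.
SLOT3: starts Tue 21:00 at or after SLOT6 ends Tue 18:00 → clear.
SLOT4: starts Wed 08:00 at or after SLOT6 ends Tue 18:00 → clear.
SLOT5: starts Wed 10:00 at or after SLOT6 ends Tue 18:00 → clear.
SLOT6 overlaps SLOT1, SLOT2.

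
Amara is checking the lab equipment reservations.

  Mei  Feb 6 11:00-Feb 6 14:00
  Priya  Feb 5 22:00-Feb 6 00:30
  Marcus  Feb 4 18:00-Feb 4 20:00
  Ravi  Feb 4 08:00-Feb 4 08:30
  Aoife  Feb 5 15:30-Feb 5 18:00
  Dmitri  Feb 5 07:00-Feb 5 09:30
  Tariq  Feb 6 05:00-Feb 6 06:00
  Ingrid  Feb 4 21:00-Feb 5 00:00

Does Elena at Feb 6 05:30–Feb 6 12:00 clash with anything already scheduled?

Yes — it overlaps Mei, Tariq

Ravi: ends Feb 4 08:30 at or before Elena starts Feb 6 05:30 → clear.
Marcus: ends Feb 4 20:00 at or before Elena starts Feb 6 05:30 → clear.
Ingrid: ends Feb 5 00:00 at or before Elena starts Feb 6 05:30 → clear.
Dmitri: ends Feb 5 09:30 at or before Elena starts Feb 6 05:30 → clear.
Aoife: ends Feb 5 18:00 at or before Elena starts Feb 6 05:30 → clear.
Priya: ends Feb 6 00:30 at or before Elena starts Feb 6 05:30 → clear.
Tariq: starts Feb 6 05:00 before Elena ends Feb 6 12:00, and ends Feb 6 06:00 after Elena starts Feb 6 05:30 → overlap.
Mei: starts Feb 6 11:00 before Elena ends Feb 6 12:00, and ends Feb 6 14:00 after Elena starts Feb 6 05:30 → overlap.
Elena overlaps Tariq, Mei.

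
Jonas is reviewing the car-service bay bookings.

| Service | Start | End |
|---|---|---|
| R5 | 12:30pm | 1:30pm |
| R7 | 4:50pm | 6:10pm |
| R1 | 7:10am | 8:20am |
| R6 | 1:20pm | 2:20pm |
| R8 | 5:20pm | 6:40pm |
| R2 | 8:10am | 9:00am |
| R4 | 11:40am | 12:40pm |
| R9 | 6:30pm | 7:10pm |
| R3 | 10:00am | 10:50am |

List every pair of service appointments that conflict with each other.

Sorted by start: R1, R2, R3, R4, R5, R6, R7, R8, R9.
R2 starts before R1 ends → R1 and R2 overlap.
R3 starts after R1 ends, so R1 has no further overlaps.
R3 starts after R2 ends, so R2 has no further overlaps.
R4 starts after R3 ends, so R3 has no further overlaps.
R5 starts before R4 ends → R4 and R5 overlap.
R6 starts after R4 ends, so R4 has no further overlaps.
R6 starts before R5 ends → R5 and R6 overlap.
R7 starts after R5 ends, so R5 has no further overlaps.
R7 starts after R6 ends, so R6 has no further overlaps.
R8 starts before R7 ends → R7 and R8 overlap.
R9 starts after R7 ends.
R9 starts before R8 ends → R8 and R9 overlap.

R1 & R2, R4 & R5, R5 & R6, R7 & R8, R8 & R9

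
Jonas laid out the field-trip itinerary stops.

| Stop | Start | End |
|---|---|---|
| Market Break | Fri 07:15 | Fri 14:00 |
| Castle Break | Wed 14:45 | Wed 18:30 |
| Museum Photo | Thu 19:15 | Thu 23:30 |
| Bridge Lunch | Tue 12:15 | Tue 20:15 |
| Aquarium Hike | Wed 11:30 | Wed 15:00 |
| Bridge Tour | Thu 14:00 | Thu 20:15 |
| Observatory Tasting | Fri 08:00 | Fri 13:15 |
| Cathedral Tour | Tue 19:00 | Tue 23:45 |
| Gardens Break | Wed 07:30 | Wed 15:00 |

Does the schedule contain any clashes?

Sorted by start: Bridge Lunch, Cathedral Tour, Gardens Break, Aquarium Hike, Castle Break, Bridge Tour, Museum Photo, Market Break, Observatory Tasting.
Cathedral Tour starts before Bridge Lunch ends → Bridge Lunch and Cathedral Tour overlap.
That's a conflict, so the schedule is not conflict-free.

Yes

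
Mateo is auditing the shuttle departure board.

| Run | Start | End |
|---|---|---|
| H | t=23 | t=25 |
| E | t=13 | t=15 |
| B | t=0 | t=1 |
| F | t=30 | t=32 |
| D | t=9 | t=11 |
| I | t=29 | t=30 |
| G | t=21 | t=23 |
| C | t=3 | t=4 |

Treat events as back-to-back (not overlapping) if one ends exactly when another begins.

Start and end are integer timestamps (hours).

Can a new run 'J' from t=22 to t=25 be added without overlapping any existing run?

B: ends t=1 at or before J starts t=22 → clear.
C: ends t=4 at or before J starts t=22 → clear.
D: ends t=11 at or before J starts t=22 → clear.
E: ends t=15 at or before J starts t=22 → clear.
G: starts t=21 before J ends t=25, and ends t=23 after J starts t=22 → overlap.
H: starts t=23 before J ends t=25, and ends t=25 after J starts t=22 → overlap.
I: starts t=29 at or after J ends t=25 → clear.
F: starts t=30 at or after J ends t=25 → clear.
J overlaps G, H.

No — it overlaps G, H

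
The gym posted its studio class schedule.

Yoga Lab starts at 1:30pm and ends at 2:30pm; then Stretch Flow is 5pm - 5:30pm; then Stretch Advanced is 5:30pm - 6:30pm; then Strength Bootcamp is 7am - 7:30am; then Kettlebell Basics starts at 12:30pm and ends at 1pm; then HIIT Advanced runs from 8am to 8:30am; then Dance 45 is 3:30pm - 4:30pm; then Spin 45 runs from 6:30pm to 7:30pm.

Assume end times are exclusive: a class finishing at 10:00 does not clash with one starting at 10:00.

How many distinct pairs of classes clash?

0

Check each pair: they overlap iff neither finishes before the other starts.
Sorted by start: Strength Bootcamp, HIIT Advanced, Kettlebell Basics, Yoga Lab, Dance 45, Stretch Flow, Stretch Advanced, Spin 45.
HIIT Advanced starts after Strength Bootcamp ends; Strength Bootcamp is clear from here.
Kettlebell Basics starts after HIIT Advanced ends; HIIT Advanced is clear from here.
Yoga Lab starts after Kettlebell Basics ends; Kettlebell Basics is clear from here.
Dance 45 starts after Yoga Lab ends; Yoga Lab is clear from here.
Stretch Flow starts after Dance 45 ends; Dance 45 is clear from here.
Stretch Advanced starts exactly when Stretch Flow ends (back-to-back, no overlap); Stretch Flow is clear from here.
Spin 45 starts exactly when Stretch Advanced ends (back-to-back, no overlap).
No pair overlaps.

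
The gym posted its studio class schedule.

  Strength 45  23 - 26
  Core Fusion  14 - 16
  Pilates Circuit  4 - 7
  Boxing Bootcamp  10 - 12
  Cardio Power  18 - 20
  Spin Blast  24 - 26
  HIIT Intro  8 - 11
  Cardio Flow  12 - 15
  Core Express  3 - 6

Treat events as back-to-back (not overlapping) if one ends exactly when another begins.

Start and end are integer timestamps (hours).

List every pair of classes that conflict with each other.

Sorted by start: Core Express, Pilates Circuit, HIIT Intro, Boxing Bootcamp, Cardio Flow, Core Fusion, Cardio Power, Strength 45, Spin Blast.
Pilates Circuit starts before Core Express ends → Core Express and Pilates Circuit overlap.
HIIT Intro starts after Core Express ends — done with Core Express.
HIIT Intro starts after Pilates Circuit ends — done with Pilates Circuit.
Boxing Bootcamp starts before HIIT Intro ends → HIIT Intro and Boxing Bootcamp overlap.
Cardio Flow starts after HIIT Intro ends — done with HIIT Intro.
Cardio Flow starts exactly when Boxing Bootcamp ends (back-to-back, no overlap) — done with Boxing Bootcamp.
Core Fusion starts before Cardio Flow ends → Cardio Flow and Core Fusion overlap.
Cardio Power starts after Cardio Flow ends — done with Cardio Flow.
Cardio Power starts after Core Fusion ends — done with Core Fusion.
Strength 45 starts after Cardio Power ends — done with Cardio Power.
Spin Blast starts before Strength 45 ends → Strength 45 and Spin Blast overlap.

Boxing Bootcamp & HIIT Intro, Cardio Flow & Core Fusion, Core Express & Pilates Circuit, Spin Blast & Strength 45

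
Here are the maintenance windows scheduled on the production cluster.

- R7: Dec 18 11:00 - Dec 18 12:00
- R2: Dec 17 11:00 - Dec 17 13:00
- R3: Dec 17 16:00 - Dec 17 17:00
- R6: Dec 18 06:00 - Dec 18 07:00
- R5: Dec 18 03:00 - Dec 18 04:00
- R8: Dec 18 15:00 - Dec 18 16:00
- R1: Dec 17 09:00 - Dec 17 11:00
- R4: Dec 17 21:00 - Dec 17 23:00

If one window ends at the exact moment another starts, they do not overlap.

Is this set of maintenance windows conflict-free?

Yes

Sorted by start: R1, R2, R3, R4, R5, R6, R7, R8.
R2 starts exactly when R1 ends (back-to-back, no overlap) — done with R1.
R3 starts after R2 ends — done with R2.
R4 starts after R3 ends — done with R3.
R5 starts after R4 ends — done with R4.
R6 starts after R5 ends — done with R5.
R7 starts after R6 ends — done with R6.
R8 starts after R7 ends.
Every pair is clear; the schedule has no overlaps.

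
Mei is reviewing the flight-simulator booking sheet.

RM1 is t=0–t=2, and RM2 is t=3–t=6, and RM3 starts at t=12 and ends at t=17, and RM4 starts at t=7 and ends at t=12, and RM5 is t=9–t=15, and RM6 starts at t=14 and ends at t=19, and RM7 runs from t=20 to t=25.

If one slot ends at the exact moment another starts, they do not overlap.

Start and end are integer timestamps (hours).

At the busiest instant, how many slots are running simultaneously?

3

Sort all start/end points and keep a running count:
t=0 start RM1 → 1
t=2 end RM1 → 0
t=3 start RM2 → 1
t=6 end RM2 → 0
t=7 start RM4 → 1
t=9 start RM5 → 2
t=12 end RM4 → 1
t=12 start RM3 → 2
t=14 start RM6 → 3
t=15 end RM5 → 2
t=17 end RM3 → 1
t=19 end RM6 → 0
t=20 start RM7 → 1
t=25 end RM7 → 0
Peak is 3, at t=14 (RM3, RM5, RM6).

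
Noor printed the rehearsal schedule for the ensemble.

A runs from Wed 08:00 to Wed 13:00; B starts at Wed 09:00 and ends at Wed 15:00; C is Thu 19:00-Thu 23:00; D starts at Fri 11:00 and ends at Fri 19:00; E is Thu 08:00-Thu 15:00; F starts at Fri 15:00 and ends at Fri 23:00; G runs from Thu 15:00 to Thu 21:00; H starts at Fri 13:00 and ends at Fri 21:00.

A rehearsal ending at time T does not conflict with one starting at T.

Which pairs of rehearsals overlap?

A & B, C & G, D & F, D & H, F & H

Sorted by start: A, B, E, G, C, D, H, F.
B starts before A ends → A and B overlap.
E starts after A ends, so A has no further overlaps.
E starts after B ends, so B has no further overlaps.
G starts exactly when E ends (back-to-back, no overlap), so E has no further overlaps.
C starts before G ends → G and C overlap.
D starts after G ends, so G has no further overlaps.
D starts after C ends, so C has no further overlaps.
H starts before D ends → D and H overlap.
F starts before D ends → D and F overlap.
F starts before H ends → H and F overlap.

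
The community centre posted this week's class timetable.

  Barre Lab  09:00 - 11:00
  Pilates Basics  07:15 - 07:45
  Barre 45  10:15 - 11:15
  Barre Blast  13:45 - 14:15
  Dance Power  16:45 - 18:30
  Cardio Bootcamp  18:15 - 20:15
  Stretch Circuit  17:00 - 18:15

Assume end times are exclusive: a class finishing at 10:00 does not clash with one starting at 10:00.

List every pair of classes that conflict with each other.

Barre 45 & Barre Lab, Cardio Bootcamp & Dance Power, Dance Power & Stretch Circuit

Sorted by start: Pilates Basics, Barre Lab, Barre 45, Barre Blast, Dance Power, Stretch Circuit, Cardio Bootcamp.
Barre Lab starts after Pilates Basics ends; Pilates Basics is clear from here.
Barre 45 starts before Barre Lab ends → Barre Lab and Barre 45 overlap.
Barre Blast starts after Barre Lab ends; Barre Lab is clear from here.
Barre Blast starts after Barre 45 ends; Barre 45 is clear from here.
Dance Power starts after Barre Blast ends; Barre Blast is clear from here.
Stretch Circuit starts before Dance Power ends → Dance Power and Stretch Circuit overlap.
Cardio Bootcamp starts before Dance Power ends → Dance Power and Cardio Bootcamp overlap.
Cardio Bootcamp starts exactly when Stretch Circuit ends (back-to-back, no overlap).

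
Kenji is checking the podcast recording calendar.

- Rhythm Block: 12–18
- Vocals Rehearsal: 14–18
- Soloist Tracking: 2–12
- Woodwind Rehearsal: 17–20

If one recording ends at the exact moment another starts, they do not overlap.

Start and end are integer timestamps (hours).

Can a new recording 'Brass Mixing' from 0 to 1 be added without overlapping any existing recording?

Soloist Tracking: starts 2 at or after Brass Mixing ends 1 → clear.
Rhythm Block: starts 12 at or after Brass Mixing ends 1 → clear.
Vocals Rehearsal: starts 14 at or after Brass Mixing ends 1 → clear.
Woodwind Rehearsal: starts 17 at or after Brass Mixing ends 1 → clear.

Yes — the slot is free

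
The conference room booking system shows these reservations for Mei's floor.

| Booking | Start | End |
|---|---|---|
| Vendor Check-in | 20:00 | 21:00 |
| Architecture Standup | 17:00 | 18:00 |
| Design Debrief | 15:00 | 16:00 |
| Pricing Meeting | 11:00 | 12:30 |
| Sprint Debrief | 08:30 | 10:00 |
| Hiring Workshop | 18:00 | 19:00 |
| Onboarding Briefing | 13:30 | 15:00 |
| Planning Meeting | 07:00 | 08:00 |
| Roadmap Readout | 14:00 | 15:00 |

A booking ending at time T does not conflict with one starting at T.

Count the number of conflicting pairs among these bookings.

Sorted by start: Planning Meeting, Sprint Debrief, Pricing Meeting, Onboarding Briefing, Roadmap Readout, Design Debrief, Architecture Standup, Hiring Workshop, Vendor Check-in.
Sprint Debrief starts after Planning Meeting ends, so nothing later overlaps Planning Meeting either.
Pricing Meeting starts after Sprint Debrief ends, so nothing later overlaps Sprint Debrief either.
Onboarding Briefing starts after Pricing Meeting ends, so nothing later overlaps Pricing Meeting either.
Roadmap Readout starts before Onboarding Briefing ends → Onboarding Briefing and Roadmap Readout overlap.
Design Debrief starts exactly when Onboarding Briefing ends (back-to-back, no overlap), so nothing later overlaps Onboarding Briefing either.
Design Debrief starts exactly when Roadmap Readout ends (back-to-back, no overlap), so nothing later overlaps Roadmap Readout either.
Architecture Standup starts after Design Debrief ends, so nothing later overlaps Design Debrief either.
Hiring Workshop starts exactly when Architecture Standup ends (back-to-back, no overlap), so nothing later overlaps Architecture Standup either.
Vendor Check-in starts after Hiring Workshop ends.
Overlapping pairs: Onboarding Briefing & Roadmap Readout — 1 in total.

1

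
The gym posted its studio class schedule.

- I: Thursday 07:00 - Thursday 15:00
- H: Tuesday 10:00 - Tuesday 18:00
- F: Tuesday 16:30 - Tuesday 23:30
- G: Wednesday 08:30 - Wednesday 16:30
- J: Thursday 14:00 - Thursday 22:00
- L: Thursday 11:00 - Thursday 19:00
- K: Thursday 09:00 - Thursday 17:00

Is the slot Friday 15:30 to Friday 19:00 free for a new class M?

H: ends Tuesday 18:00 at or before M starts Friday 15:30 → clear.
F: ends Tuesday 23:30 at or before M starts Friday 15:30 → clear.
G: ends Wednesday 16:30 at or before M starts Friday 15:30 → clear.
I: ends Thursday 15:00 at or before M starts Friday 15:30 → clear.
K: ends Thursday 17:00 at or before M starts Friday 15:30 → clear.
L: ends Thursday 19:00 at or before M starts Friday 15:30 → clear.
J: ends Thursday 22:00 at or before M starts Friday 15:30 → clear.

Yes — the slot is free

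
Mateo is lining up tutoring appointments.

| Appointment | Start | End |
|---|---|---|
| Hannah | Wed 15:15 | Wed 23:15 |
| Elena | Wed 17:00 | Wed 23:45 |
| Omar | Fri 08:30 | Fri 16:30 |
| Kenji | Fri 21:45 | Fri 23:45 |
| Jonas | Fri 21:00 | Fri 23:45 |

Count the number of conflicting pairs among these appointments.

2

Two intervals overlap when each starts before the other ends.
Sorted by start: Hannah, Elena, Omar, Jonas, Kenji.
Elena starts before Hannah ends → Hannah and Elena overlap.
Omar starts after Hannah ends — done with Hannah.
Omar starts after Elena ends — done with Elena.
Jonas starts after Omar ends — done with Omar.
Kenji starts before Jonas ends → Jonas and Kenji overlap.
Overlapping pairs: Elena & Hannah, Jonas & Kenji — 2 in total.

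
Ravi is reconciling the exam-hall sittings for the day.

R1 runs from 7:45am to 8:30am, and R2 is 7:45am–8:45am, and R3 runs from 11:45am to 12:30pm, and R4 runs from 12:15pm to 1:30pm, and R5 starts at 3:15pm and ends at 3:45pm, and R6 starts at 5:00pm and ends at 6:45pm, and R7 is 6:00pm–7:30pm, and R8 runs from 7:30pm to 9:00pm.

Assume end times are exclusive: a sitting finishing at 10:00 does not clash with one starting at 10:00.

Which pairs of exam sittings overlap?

R1 & R2, R3 & R4, R6 & R7

Check each pair: they overlap iff neither finishes before the other starts.
Sorted by start: R1, R2, R3, R4, R5, R6, R7, R8.
R2 starts before R1 ends → R1 and R2 overlap.
R3 starts after R1 ends, so R1 has no further overlaps.
R3 starts after R2 ends, so R2 has no further overlaps.
R4 starts before R3 ends → R3 and R4 overlap.
R5 starts after R3 ends, so R3 has no further overlaps.
R5 starts after R4 ends, so R4 has no further overlaps.
R6 starts after R5 ends, so R5 has no further overlaps.
R7 starts before R6 ends → R6 and R7 overlap.
R8 starts after R6 ends.
R8 starts exactly when R7 ends (back-to-back, no overlap).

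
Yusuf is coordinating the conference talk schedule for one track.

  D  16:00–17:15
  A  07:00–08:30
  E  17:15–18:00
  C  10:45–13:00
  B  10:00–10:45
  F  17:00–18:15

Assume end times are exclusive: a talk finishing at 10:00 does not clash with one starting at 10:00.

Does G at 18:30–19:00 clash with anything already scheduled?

A: ends 08:30 at or before G starts 18:30 → clear.
B: ends 10:45 at or before G starts 18:30 → clear.
C: ends 13:00 at or before G starts 18:30 → clear.
D: ends 17:15 at or before G starts 18:30 → clear.
F: ends 18:15 at or before G starts 18:30 → clear.
E: ends 18:00 at or before G starts 18:30 → clear.

No — it doesn't clash with anything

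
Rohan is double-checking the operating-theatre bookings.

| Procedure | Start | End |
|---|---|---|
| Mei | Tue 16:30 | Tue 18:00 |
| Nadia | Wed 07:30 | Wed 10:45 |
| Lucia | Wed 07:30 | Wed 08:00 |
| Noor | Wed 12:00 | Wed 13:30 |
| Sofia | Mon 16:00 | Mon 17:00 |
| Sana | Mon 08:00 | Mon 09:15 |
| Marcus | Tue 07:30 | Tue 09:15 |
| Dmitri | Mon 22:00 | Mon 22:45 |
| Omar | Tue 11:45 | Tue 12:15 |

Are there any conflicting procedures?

Two intervals overlap when each starts before the other ends.
Sorted by start: Sana, Sofia, Dmitri, Marcus, Omar, Mei, Nadia, Lucia, Noor.
Sofia starts after Sana ends — done with Sana.
Dmitri starts after Sofia ends — done with Sofia.
Marcus starts after Dmitri ends — done with Dmitri.
Omar starts after Marcus ends — done with Marcus.
Mei starts after Omar ends — done with Omar.
Nadia starts after Mei ends — done with Mei.
Lucia starts before Nadia ends → Nadia and Lucia overlap.
That's a conflict, so the schedule is not conflict-free.

Yes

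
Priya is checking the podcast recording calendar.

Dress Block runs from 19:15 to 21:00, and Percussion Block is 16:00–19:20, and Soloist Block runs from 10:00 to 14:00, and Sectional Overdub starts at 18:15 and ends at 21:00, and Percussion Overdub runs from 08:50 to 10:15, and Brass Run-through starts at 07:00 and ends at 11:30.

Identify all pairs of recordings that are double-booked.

Sorted by start: Brass Run-through, Percussion Overdub, Soloist Block, Percussion Block, Sectional Overdub, Dress Block.
Percussion Overdub starts before Brass Run-through ends → Brass Run-through and Percussion Overdub overlap.
Soloist Block starts before Brass Run-through ends → Brass Run-through and Soloist Block overlap.
Percussion Block starts after Brass Run-through ends — done with Brass Run-through.
Soloist Block starts before Percussion Overdub ends → Percussion Overdub and Soloist Block overlap.
Percussion Block starts after Percussion Overdub ends — done with Percussion Overdub.
Percussion Block starts after Soloist Block ends — done with Soloist Block.
Sectional Overdub starts before Percussion Block ends → Percussion Block and Sectional Overdub overlap.
Dress Block starts before Percussion Block ends → Percussion Block and Dress Block overlap.
Dress Block starts before Sectional Overdub ends → Sectional Overdub and Dress Block overlap.

Brass Run-through & Percussion Overdub, Brass Run-through & Soloist Block, Dress Block & Percussion Block, Dress Block & Sectional Overdub, Percussion Block & Sectional Overdub, Percussion Overdub & Soloist Block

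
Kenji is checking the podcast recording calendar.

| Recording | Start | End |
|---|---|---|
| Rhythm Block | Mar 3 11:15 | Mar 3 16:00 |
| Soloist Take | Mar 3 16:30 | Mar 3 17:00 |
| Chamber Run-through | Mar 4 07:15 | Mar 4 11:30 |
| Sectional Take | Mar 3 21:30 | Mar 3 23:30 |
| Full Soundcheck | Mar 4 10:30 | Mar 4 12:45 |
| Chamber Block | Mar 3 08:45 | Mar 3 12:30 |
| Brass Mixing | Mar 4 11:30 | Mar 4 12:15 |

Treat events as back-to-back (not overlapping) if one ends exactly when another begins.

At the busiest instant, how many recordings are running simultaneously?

Sort all start/end points and keep a running count:
Mar 3 08:45 start Chamber Block → 1
Mar 3 11:15 start Rhythm Block → 2
Mar 3 12:30 end Chamber Block → 1
Mar 3 16:00 end Rhythm Block → 0
Mar 3 16:30 start Soloist Take → 1
Mar 3 17:00 end Soloist Take → 0
Mar 3 21:30 start Sectional Take → 1
Mar 3 23:30 end Sectional Take → 0
Mar 4 07:15 start Chamber Run-through → 1
Mar 4 10:30 start Full Soundcheck → 2
Mar 4 11:30 end Chamber Run-through → 1
Mar 4 11:30 start Brass Mixing → 2
Mar 4 12:15 end Brass Mixing → 1
Mar 4 12:45 end Full Soundcheck → 0
Peak is 2, at Mar 3 11:15 (Chamber Block, Rhythm Block).

2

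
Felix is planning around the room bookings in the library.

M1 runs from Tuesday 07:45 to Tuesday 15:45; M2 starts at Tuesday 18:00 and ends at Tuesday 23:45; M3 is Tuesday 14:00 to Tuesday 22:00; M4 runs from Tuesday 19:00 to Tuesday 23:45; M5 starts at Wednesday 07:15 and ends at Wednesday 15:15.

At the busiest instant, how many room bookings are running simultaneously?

3

Walk through starts and ends in time order (an end at T is processed before a start at T):
Tuesday 07:45 start M1 → 1
Tuesday 14:00 start M3 → 2
Tuesday 15:45 end M1 → 1
Tuesday 18:00 start M2 → 2
Tuesday 19:00 start M4 → 3
Tuesday 22:00 end M3 → 2
Tuesday 23:45 end M2 → 1
Tuesday 23:45 end M4 → 0
Wednesday 07:15 start M5 → 1
Wednesday 15:15 end M5 → 0
Peak is 3, at Tuesday 19:00 (M2, M3, M4).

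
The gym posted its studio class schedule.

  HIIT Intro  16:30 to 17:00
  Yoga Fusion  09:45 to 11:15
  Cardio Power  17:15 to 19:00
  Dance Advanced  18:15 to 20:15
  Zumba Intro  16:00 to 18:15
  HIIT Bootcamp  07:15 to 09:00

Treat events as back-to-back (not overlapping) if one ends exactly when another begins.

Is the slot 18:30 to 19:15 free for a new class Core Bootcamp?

HIIT Bootcamp: ends 09:00 at or before Core Bootcamp starts 18:30 → clear.
Yoga Fusion: ends 11:15 at or before Core Bootcamp starts 18:30 → clear.
Zumba Intro: ends 18:15 at or before Core Bootcamp starts 18:30 → clear.
HIIT Intro: ends 17:00 at or before Core Bootcamp starts 18:30 → clear.
Cardio Power: starts 17:15 before Core Bootcamp ends 19:15, and ends 19:00 after Core Bootcamp starts 18:30 → overlap.
Dance Advanced: starts 18:15 before Core Bootcamp ends 19:15, and ends 20:15 after Core Bootcamp starts 18:30 → overlap.
Core Bootcamp overlaps Dance Advanced, Cardio Power.

No — it overlaps Cardio Power, Dance Advanced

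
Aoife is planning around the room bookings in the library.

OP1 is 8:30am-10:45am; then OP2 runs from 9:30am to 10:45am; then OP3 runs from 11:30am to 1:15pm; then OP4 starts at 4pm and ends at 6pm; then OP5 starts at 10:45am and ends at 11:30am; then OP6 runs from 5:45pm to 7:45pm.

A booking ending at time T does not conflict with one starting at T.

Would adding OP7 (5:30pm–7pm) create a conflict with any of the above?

Yes — it overlaps OP4, OP6

OP1: ends 10:45am at or before OP7 starts 5:30pm → clear.
OP2: ends 10:45am at or before OP7 starts 5:30pm → clear.
OP5: ends 11:30am at or before OP7 starts 5:30pm → clear.
OP3: ends 1:15pm at or before OP7 starts 5:30pm → clear.
OP4: starts 4pm before OP7 ends 7pm, and ends 6pm after OP7 starts 5:30pm → overlap.
OP6: starts 5:45pm before OP7 ends 7pm, and ends 7:45pm after OP7 starts 5:30pm → overlap.
OP7 overlaps OP4, OP6.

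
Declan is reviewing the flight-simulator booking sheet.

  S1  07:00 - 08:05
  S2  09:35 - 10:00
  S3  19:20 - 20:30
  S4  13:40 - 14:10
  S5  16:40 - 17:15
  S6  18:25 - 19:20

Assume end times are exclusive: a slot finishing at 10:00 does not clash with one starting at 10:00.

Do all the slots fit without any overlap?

Check each pair: they overlap iff neither finishes before the other starts.
Sorted by start: S1, S2, S4, S5, S6, S3.
S2 starts after S1 ends, so nothing later overlaps S1 either.
S4 starts after S2 ends, so nothing later overlaps S2 either.
S5 starts after S4 ends, so nothing later overlaps S4 either.
S6 starts after S5 ends, so nothing later overlaps S5 either.
S3 starts exactly when S6 ends (back-to-back, no overlap).
Every pair is clear; the schedule has no overlaps.

Yes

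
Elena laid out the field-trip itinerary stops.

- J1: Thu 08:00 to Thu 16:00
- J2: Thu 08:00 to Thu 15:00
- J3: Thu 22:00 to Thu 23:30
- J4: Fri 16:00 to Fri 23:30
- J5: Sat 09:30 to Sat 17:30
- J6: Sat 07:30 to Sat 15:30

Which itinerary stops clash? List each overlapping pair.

Sorted by start: J1, J2, J3, J4, J6, J5.
J2 starts before J1 ends → J1 and J2 overlap.
J3 starts after J1 ends, so J1 has no further overlaps.
J3 starts after J2 ends, so J2 has no further overlaps.
J4 starts after J3 ends, so J3 has no further overlaps.
J6 starts after J4 ends, so J4 has no further overlaps.
J5 starts before J6 ends → J6 and J5 overlap.

J1 & J2, J5 & J6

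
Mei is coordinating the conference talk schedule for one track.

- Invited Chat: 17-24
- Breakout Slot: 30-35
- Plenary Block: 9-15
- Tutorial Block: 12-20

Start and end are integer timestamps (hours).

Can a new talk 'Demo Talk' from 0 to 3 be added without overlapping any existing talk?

Yes — the slot is free

Plenary Block: starts 9 at or after Demo Talk ends 3 → clear.
Tutorial Block: starts 12 at or after Demo Talk ends 3 → clear.
Invited Chat: starts 17 at or after Demo Talk ends 3 → clear.
Breakout Slot: starts 30 at or after Demo Talk ends 3 → clear.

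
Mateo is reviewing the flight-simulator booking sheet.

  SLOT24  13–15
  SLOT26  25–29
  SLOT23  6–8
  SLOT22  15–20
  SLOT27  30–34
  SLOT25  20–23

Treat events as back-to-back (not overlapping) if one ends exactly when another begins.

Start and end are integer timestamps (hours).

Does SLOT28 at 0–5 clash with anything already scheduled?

SLOT23: starts 6 at or after SLOT28 ends 5 → clear.
SLOT24: starts 13 at or after SLOT28 ends 5 → clear.
SLOT22: starts 15 at or after SLOT28 ends 5 → clear.
SLOT25: starts 20 at or after SLOT28 ends 5 → clear.
SLOT26: starts 25 at or after SLOT28 ends 5 → clear.
SLOT27: starts 30 at or after SLOT28 ends 5 → clear.

No — it doesn't clash with anything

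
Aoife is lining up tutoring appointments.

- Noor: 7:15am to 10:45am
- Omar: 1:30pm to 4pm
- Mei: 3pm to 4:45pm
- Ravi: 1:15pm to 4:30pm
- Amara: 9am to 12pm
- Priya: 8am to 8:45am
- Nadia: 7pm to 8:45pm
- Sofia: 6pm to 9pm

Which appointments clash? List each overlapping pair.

Amara & Noor, Mei & Omar, Mei & Ravi, Nadia & Sofia, Noor & Priya, Omar & Ravi

Two intervals overlap when each starts before the other ends.
Sorted by start: Noor, Priya, Amara, Ravi, Omar, Mei, Sofia, Nadia.
Priya starts before Noor ends → Noor and Priya overlap.
Amara starts before Noor ends → Noor and Amara overlap.
Ravi starts after Noor ends; Noor is clear from here.
Amara starts after Priya ends; Priya is clear from here.
Ravi starts after Amara ends; Amara is clear from here.
Omar starts before Ravi ends → Ravi and Omar overlap.
Mei starts before Ravi ends → Ravi and Mei overlap.
Sofia starts after Ravi ends; Ravi is clear from here.
Mei starts before Omar ends → Omar and Mei overlap.
Sofia starts after Omar ends; Omar is clear from here.
Sofia starts after Mei ends; Mei is clear from here.
Nadia starts before Sofia ends → Sofia and Nadia overlap.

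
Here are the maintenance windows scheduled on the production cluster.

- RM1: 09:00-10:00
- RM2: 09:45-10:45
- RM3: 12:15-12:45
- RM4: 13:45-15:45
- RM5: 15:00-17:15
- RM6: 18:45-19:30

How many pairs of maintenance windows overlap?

Sorted by start: RM1, RM2, RM3, RM4, RM5, RM6.
RM2 starts before RM1 ends → RM1 and RM2 overlap.
RM3 starts after RM1 ends — done with RM1.
RM3 starts after RM2 ends — done with RM2.
RM4 starts after RM3 ends — done with RM3.
RM5 starts before RM4 ends → RM4 and RM5 overlap.
RM6 starts after RM4 ends.
RM6 starts after RM5 ends.
Overlapping pairs: RM1 & RM2, RM4 & RM5 — 2 in total.

2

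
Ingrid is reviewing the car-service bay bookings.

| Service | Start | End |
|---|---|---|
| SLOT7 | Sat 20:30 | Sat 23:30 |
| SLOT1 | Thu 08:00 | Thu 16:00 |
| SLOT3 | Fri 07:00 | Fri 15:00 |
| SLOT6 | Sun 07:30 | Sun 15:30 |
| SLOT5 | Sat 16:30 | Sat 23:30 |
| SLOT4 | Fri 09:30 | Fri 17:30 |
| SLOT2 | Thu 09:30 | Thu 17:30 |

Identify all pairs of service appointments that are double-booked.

Sorted by start: SLOT1, SLOT2, SLOT3, SLOT4, SLOT5, SLOT7, SLOT6.
SLOT2 starts before SLOT1 ends → SLOT1 and SLOT2 overlap.
SLOT3 starts after SLOT1 ends; SLOT1 is clear from here.
SLOT3 starts after SLOT2 ends; SLOT2 is clear from here.
SLOT4 starts before SLOT3 ends → SLOT3 and SLOT4 overlap.
SLOT5 starts after SLOT3 ends; SLOT3 is clear from here.
SLOT5 starts after SLOT4 ends; SLOT4 is clear from here.
SLOT7 starts before SLOT5 ends → SLOT5 and SLOT7 overlap.
SLOT6 starts after SLOT5 ends.
SLOT6 starts after SLOT7 ends.

SLOT1 & SLOT2, SLOT3 & SLOT4, SLOT5 & SLOT7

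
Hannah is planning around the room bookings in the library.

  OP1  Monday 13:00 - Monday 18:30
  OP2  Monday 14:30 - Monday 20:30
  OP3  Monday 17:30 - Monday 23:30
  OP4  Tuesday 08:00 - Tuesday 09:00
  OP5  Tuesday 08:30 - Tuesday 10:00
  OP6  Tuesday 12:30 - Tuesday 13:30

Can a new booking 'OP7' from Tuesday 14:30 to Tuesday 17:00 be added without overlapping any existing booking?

Yes — the slot is free

OP1: ends Monday 18:30 at or before OP7 starts Tuesday 14:30 → clear.
OP2: ends Monday 20:30 at or before OP7 starts Tuesday 14:30 → clear.
OP3: ends Monday 23:30 at or before OP7 starts Tuesday 14:30 → clear.
OP4: ends Tuesday 09:00 at or before OP7 starts Tuesday 14:30 → clear.
OP5: ends Tuesday 10:00 at or before OP7 starts Tuesday 14:30 → clear.
OP6: ends Tuesday 13:30 at or before OP7 starts Tuesday 14:30 → clear.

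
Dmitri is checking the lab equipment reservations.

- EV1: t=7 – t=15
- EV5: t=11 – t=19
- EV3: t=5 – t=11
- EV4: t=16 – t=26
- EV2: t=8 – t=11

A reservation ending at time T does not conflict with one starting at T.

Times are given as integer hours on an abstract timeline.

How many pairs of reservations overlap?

Sorted by start: EV3, EV1, EV2, EV5, EV4.
EV1 starts before EV3 ends → EV3 and EV1 overlap.
EV2 starts before EV3 ends → EV3 and EV2 overlap.
EV5 starts exactly when EV3 ends (back-to-back, no overlap), so nothing later overlaps EV3 either.
EV2 starts before EV1 ends → EV1 and EV2 overlap.
EV5 starts before EV1 ends → EV1 and EV5 overlap.
EV4 starts after EV1 ends.
EV5 starts exactly when EV2 ends (back-to-back, no overlap), so nothing later overlaps EV2 either.
EV4 starts before EV5 ends → EV5 and EV4 overlap.
Overlapping pairs: EV1 & EV2, EV1 & EV3, EV1 & EV5, EV2 & EV3, EV4 & EV5 — 5 in total.

5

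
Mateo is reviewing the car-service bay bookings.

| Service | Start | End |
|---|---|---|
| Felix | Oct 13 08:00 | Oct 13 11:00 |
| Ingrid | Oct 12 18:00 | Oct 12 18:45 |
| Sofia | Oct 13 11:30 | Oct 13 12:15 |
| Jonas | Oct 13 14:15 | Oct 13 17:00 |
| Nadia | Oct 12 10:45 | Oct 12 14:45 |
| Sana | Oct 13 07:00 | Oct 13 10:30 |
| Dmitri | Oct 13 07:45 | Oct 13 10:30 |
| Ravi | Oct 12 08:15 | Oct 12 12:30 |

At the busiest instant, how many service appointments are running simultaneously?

Sweep the timeline, counting +1 at each start and −1 at each end (ends before starts at a tie):
Oct 12 08:15 start Ravi → 1
Oct 12 10:45 start Nadia → 2
Oct 12 12:30 end Ravi → 1
Oct 12 14:45 end Nadia → 0
Oct 12 18:00 start Ingrid → 1
Oct 12 18:45 end Ingrid → 0
Oct 13 07:00 start Sana → 1
Oct 13 07:45 start Dmitri → 2
Oct 13 08:00 start Felix → 3
Oct 13 10:30 end Dmitri → 2
Oct 13 10:30 end Sana → 1
Oct 13 11:00 end Felix → 0
Oct 13 11:30 start Sofia → 1
Oct 13 12:15 end Sofia → 0
Oct 13 14:15 start Jonas → 1
Oct 13 17:00 end Jonas → 0
Peak is 3, at Oct 13 08:00 (Dmitri, Felix, Sana).

3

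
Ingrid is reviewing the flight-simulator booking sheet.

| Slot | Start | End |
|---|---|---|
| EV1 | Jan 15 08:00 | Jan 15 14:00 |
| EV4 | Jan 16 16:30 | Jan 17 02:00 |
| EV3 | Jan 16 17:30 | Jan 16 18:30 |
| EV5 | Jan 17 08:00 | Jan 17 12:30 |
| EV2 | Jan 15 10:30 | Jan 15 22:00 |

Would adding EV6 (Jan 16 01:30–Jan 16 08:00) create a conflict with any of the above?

EV1: ends Jan 15 14:00 at or before EV6 starts Jan 16 01:30 → clear.
EV2: ends Jan 15 22:00 at or before EV6 starts Jan 16 01:30 → clear.
EV4: starts Jan 16 16:30 at or after EV6 ends Jan 16 08:00 → clear.
EV3: starts Jan 16 17:30 at or after EV6 ends Jan 16 08:00 → clear.
EV5: starts Jan 17 08:00 at or after EV6 ends Jan 16 08:00 → clear.

No — it doesn't clash with anything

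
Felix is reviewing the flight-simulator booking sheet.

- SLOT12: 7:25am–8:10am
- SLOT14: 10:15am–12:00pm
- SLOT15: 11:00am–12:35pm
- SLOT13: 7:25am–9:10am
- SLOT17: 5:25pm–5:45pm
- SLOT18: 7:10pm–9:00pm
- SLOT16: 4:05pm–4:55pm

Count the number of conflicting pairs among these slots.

2

Check each pair: they overlap iff neither finishes before the other starts.
Sorted by start: SLOT12, SLOT13, SLOT14, SLOT15, SLOT16, SLOT17, SLOT18.
SLOT13 starts before SLOT12 ends → SLOT12 and SLOT13 overlap.
SLOT14 starts after SLOT12 ends; SLOT12 is clear from here.
SLOT14 starts after SLOT13 ends; SLOT13 is clear from here.
SLOT15 starts before SLOT14 ends → SLOT14 and SLOT15 overlap.
SLOT16 starts after SLOT14 ends; SLOT14 is clear from here.
SLOT16 starts after SLOT15 ends; SLOT15 is clear from here.
SLOT17 starts after SLOT16 ends; SLOT16 is clear from here.
SLOT18 starts after SLOT17 ends.
Overlapping pairs: SLOT12 & SLOT13, SLOT14 & SLOT15 — 2 in total.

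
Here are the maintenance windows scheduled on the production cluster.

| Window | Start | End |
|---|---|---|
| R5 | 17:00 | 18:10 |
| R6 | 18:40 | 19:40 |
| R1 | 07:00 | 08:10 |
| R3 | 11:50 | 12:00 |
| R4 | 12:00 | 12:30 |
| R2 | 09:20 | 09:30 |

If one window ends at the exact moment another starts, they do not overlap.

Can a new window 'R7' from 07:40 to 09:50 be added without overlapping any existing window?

R1: starts 07:00 before R7 ends 09:50, and ends 08:10 after R7 starts 07:40 → overlap.
R2: starts 09:20 before R7 ends 09:50, and ends 09:30 after R7 starts 07:40 → overlap.
R3: starts 11:50 at or after R7 ends 09:50 → clear.
R4: starts 12:00 at or after R7 ends 09:50 → clear.
R5: starts 17:00 at or after R7 ends 09:50 → clear.
R6: starts 18:40 at or after R7 ends 09:50 → clear.
R7 overlaps R1, R2.

No — it overlaps R1, R2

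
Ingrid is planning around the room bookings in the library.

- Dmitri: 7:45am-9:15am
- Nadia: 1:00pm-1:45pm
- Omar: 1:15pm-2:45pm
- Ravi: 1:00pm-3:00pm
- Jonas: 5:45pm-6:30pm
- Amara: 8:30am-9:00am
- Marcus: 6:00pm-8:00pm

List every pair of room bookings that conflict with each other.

Sorted by start: Dmitri, Amara, Ravi, Nadia, Omar, Jonas, Marcus.
Amara starts before Dmitri ends → Dmitri and Amara overlap.
Ravi starts after Dmitri ends, so Dmitri has no further overlaps.
Ravi starts after Amara ends, so Amara has no further overlaps.
Nadia starts before Ravi ends → Ravi and Nadia overlap.
Omar starts before Ravi ends → Ravi and Omar overlap.
Jonas starts after Ravi ends, so Ravi has no further overlaps.
Omar starts before Nadia ends → Nadia and Omar overlap.
Jonas starts after Nadia ends, so Nadia has no further overlaps.
Jonas starts after Omar ends, so Omar has no further overlaps.
Marcus starts before Jonas ends → Jonas and Marcus overlap.

Amara & Dmitri, Jonas & Marcus, Nadia & Omar, Nadia & Ravi, Omar & Ravi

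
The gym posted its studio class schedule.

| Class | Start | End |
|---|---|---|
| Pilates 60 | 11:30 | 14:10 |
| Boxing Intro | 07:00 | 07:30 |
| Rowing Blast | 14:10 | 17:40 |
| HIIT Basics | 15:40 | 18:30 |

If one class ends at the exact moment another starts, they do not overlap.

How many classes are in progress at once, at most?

2

Sweep the timeline, counting +1 at each start and −1 at each end (ends before starts at a tie):
07:00 start Boxing Intro → 1
07:30 end Boxing Intro → 0
11:30 start Pilates 60 → 1
14:10 end Pilates 60 → 0
14:10 start Rowing Blast → 1
15:40 start HIIT Basics → 2
17:40 end Rowing Blast → 1
18:30 end HIIT Basics → 0
Peak is 2, at 15:40 (HIIT Basics, Rowing Blast).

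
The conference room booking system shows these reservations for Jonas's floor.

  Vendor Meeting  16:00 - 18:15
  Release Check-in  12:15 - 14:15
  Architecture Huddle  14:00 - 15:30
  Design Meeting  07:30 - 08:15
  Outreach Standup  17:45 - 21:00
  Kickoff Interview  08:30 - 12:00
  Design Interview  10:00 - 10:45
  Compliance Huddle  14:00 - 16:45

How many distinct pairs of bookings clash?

6

Sorted by start: Design Meeting, Kickoff Interview, Design Interview, Release Check-in, Architecture Huddle, Compliance Huddle, Vendor Meeting, Outreach Standup.
Kickoff Interview starts after Design Meeting ends, so Design Meeting has no further overlaps.
Design Interview starts before Kickoff Interview ends → Kickoff Interview and Design Interview overlap.
Release Check-in starts after Kickoff Interview ends, so Kickoff Interview has no further overlaps.
Release Check-in starts after Design Interview ends, so Design Interview has no further overlaps.
Architecture Huddle starts before Release Check-in ends → Release Check-in and Architecture Huddle overlap.
Compliance Huddle starts before Release Check-in ends → Release Check-in and Compliance Huddle overlap.
Vendor Meeting starts after Release Check-in ends, so Release Check-in has no further overlaps.
Compliance Huddle starts before Architecture Huddle ends → Architecture Huddle and Compliance Huddle overlap.
Vendor Meeting starts after Architecture Huddle ends, so Architecture Huddle has no further overlaps.
Vendor Meeting starts before Compliance Huddle ends → Compliance Huddle and Vendor Meeting overlap.
Outreach Standup starts after Compliance Huddle ends.
Outreach Standup starts before Vendor Meeting ends → Vendor Meeting and Outreach Standup overlap.
Overlapping pairs: Architecture Huddle & Compliance Huddle, Architecture Huddle & Release Check-in, Compliance Huddle & Release Check-in, Compliance Huddle & Vendor Meeting, Design Interview & Kickoff Interview, Outreach Standup & Vendor Meeting — 6 in total.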